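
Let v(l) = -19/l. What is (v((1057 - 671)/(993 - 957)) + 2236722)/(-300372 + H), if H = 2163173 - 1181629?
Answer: 107921751/32866549 ≈ 3.2836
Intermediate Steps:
H = 981544
(v((1057 - 671)/(993 - 957)) + 2236722)/(-300372 + H) = (-19*(993 - 957)/(1057 - 671) + 2236722)/(-300372 + 981544) = (-19/(386/36) + 2236722)/681172 = (-19/(386*(1/36)) + 2236722)*(1/681172) = (-19/193/18 + 2236722)*(1/681172) = (-19*18/193 + 2236722)*(1/681172) = (-342/193 + 2236722)*(1/681172) = (431687004/193)*(1/681172) = 107921751/32866549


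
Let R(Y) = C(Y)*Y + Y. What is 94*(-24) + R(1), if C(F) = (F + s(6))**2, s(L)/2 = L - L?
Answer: -2254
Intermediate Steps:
s(L) = 0 (s(L) = 2*(L - L) = 2*0 = 0)
C(F) = F**2 (C(F) = (F + 0)**2 = F**2)
R(Y) = Y + Y**3 (R(Y) = Y**2*Y + Y = Y**3 + Y = Y + Y**3)
94*(-24) + R(1) = 94*(-24) + (1 + 1**3) = -2256 + (1 + 1) = -2256 + 2 = -2254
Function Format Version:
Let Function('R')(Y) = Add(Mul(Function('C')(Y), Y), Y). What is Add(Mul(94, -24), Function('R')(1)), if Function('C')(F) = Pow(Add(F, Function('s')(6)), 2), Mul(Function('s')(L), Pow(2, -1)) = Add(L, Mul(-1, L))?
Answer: -2254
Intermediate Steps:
Function('s')(L) = 0 (Function('s')(L) = Mul(2, Add(L, Mul(-1, L))) = Mul(2, 0) = 0)
Function('C')(F) = Pow(F, 2) (Function('C')(F) = Pow(Add(F, 0), 2) = Pow(F, 2))
Function('R')(Y) = Add(Y, Pow(Y, 3)) (Function('R')(Y) = Add(Mul(Pow(Y, 2), Y), Y) = Add(Pow(Y, 3), Y) = Add(Y, Pow(Y, 3)))
Add(Mul(94, -24), Function('R')(1)) = Add(Mul(94, -24), Add(1, Pow(1, 3))) = Add(-2256, Add(1, 1)) = Add(-2256, 2) = -2254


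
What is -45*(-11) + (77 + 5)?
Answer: 577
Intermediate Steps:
-45*(-11) + (77 + 5) = 495 + 82 = 577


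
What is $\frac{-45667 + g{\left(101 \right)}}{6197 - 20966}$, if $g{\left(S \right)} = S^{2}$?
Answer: $\frac{11822}{4923} \approx 2.4014$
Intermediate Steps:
$\frac{-45667 + g{\left(101 \right)}}{6197 - 20966} = \frac{-45667 + 101^{2}}{6197 - 20966} = \frac{-45667 + 10201}{-14769} = \left(-35466\right) \left(- \frac{1}{14769}\right) = \frac{11822}{4923}$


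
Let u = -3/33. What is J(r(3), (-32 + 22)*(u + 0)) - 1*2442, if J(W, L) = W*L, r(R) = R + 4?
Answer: -26792/11 ≈ -2435.6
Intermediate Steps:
r(R) = 4 + R
u = -1/11 (u = -3*1/33 = -1/11 ≈ -0.090909)
J(W, L) = L*W
J(r(3), (-32 + 22)*(u + 0)) - 1*2442 = ((-32 + 22)*(-1/11 + 0))*(4 + 3) - 1*2442 = -10*(-1/11)*7 - 2442 = (10/11)*7 - 2442 = 70/11 - 2442 = -26792/11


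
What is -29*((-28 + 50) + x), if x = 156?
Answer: -5162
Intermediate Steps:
-29*((-28 + 50) + x) = -29*((-28 + 50) + 156) = -29*(22 + 156) = -29*178 = -5162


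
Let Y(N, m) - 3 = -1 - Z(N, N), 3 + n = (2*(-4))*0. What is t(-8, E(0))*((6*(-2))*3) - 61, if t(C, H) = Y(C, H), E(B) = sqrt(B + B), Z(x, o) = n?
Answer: -241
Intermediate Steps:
n = -3 (n = -3 + (2*(-4))*0 = -3 - 8*0 = -3 + 0 = -3)
Z(x, o) = -3
E(B) = sqrt(2)*sqrt(B) (E(B) = sqrt(2*B) = sqrt(2)*sqrt(B))
Y(N, m) = 5 (Y(N, m) = 3 + (-1 - 1*(-3)) = 3 + (-1 + 3) = 3 + 2 = 5)
t(C, H) = 5
t(-8, E(0))*((6*(-2))*3) - 61 = 5*((6*(-2))*3) - 61 = 5*(-12*3) - 61 = 5*(-36) - 61 = -180 - 61 = -241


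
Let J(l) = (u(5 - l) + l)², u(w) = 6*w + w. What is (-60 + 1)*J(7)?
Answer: -2891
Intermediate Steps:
u(w) = 7*w
J(l) = (35 - 6*l)² (J(l) = (7*(5 - l) + l)² = ((35 - 7*l) + l)² = (35 - 6*l)²)
(-60 + 1)*J(7) = (-60 + 1)*(35 - 6*7)² = -59*(35 - 42)² = -59*(-7)² = -59*49 = -2891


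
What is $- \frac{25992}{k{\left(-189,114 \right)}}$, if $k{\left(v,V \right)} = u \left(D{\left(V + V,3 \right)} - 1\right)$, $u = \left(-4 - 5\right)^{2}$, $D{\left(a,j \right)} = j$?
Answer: $- \frac{1444}{9} \approx -160.44$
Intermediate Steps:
$u = 81$ ($u = \left(-9\right)^{2} = 81$)
$k{\left(v,V \right)} = 162$ ($k{\left(v,V \right)} = 81 \left(3 - 1\right) = 81 \cdot 2 = 162$)
$- \frac{25992}{k{\left(-189,114 \right)}} = - \frac{25992}{162} = \left(-25992\right) \frac{1}{162} = - \frac{1444}{9}$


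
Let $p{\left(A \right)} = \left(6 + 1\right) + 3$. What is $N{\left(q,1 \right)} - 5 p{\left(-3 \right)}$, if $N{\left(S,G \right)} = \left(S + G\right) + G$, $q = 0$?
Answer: $-48$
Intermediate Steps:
$N{\left(S,G \right)} = S + 2 G$ ($N{\left(S,G \right)} = \left(G + S\right) + G = S + 2 G$)
$p{\left(A \right)} = 10$ ($p{\left(A \right)} = 7 + 3 = 10$)
$N{\left(q,1 \right)} - 5 p{\left(-3 \right)} = \left(0 + 2 \cdot 1\right) - 50 = \left(0 + 2\right) - 50 = 2 - 50 = -48$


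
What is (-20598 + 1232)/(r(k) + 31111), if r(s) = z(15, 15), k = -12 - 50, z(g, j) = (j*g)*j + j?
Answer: -19366/34501 ≈ -0.56132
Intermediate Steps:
z(g, j) = j + g*j² (z(g, j) = (g*j)*j + j = g*j² + j = j + g*j²)
k = -62
r(s) = 3390 (r(s) = 15*(1 + 15*15) = 15*(1 + 225) = 15*226 = 3390)
(-20598 + 1232)/(r(k) + 31111) = (-20598 + 1232)/(3390 + 31111) = -19366/34501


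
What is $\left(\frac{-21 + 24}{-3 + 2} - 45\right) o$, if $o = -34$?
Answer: $1632$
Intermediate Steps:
$\left(\frac{-21 + 24}{-3 + 2} - 45\right) o = \left(\frac{-21 + 24}{-3 + 2} - 45\right) \left(-34\right) = \left(\frac{3}{-1} - 45\right) \left(-34\right) = \left(3 \left(-1\right) - 45\right) \left(-34\right) = \left(-3 - 45\right) \left(-34\right) = \left(-48\right) \left(-34\right) = 1632$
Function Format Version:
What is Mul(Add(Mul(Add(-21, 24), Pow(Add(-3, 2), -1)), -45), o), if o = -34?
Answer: 1632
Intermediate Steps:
Mul(Add(Mul(Add(-21, 24), Pow(Add(-3, 2), -1)), -45), o) = Mul(Add(Mul(Add(-21, 24), Pow(Add(-3, 2), -1)), -45), -34) = Mul(Add(Mul(3, Pow(-1, -1)), -45), -34) = Mul(Add(Mul(3, -1), -45), -34) = Mul(Add(-3, -45), -34) = Mul(-48, -34) = 1632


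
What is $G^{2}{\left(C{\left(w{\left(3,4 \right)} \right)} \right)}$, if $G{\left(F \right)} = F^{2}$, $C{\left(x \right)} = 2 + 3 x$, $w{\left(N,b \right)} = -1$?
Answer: $1$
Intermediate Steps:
$G^{2}{\left(C{\left(w{\left(3,4 \right)} \right)} \right)} = \left(\left(2 + 3 \left(-1\right)\right)^{2}\right)^{2} = \left(\left(2 - 3\right)^{2}\right)^{2} = \left(\left(-1\right)^{2}\right)^{2} = 1^{2} = 1$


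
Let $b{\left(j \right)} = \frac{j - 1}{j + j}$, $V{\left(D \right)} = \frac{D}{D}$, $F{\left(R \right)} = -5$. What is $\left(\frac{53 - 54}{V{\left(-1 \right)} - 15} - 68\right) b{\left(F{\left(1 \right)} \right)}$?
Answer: $- \frac{2853}{70} \approx -40.757$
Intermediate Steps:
$V{\left(D \right)} = 1$
$b{\left(j \right)} = \frac{-1 + j}{2 j}$
$\left(\frac{53 - 54}{V{\left(-1 \right)} - 15} - 68\right) b{\left(F{\left(1 \right)} \right)} = \left(\frac{53 - 54}{1 - 15} - 68\right) \frac{-1 - 5}{2 \left(-5\right)} = \left(- \frac{1}{-14} - 68\right) \frac{1}{2} \left(- \frac{1}{5}\right) \left(-6\right) = \left(\left(-1\right) \left(- \frac{1}{14}\right) - 68\right) \frac{3}{5} = \left(\frac{1}{14} - 68\right) \frac{3}{5} = \left(- \frac{951}{14}\right) \frac{3}{5} = - \frac{2853}{70}$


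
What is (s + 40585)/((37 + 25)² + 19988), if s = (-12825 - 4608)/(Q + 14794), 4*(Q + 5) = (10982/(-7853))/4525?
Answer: 42655586670441565/25048600920491688 ≈ 1.7029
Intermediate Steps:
Q = -355353741/71069650 (Q = -5 + ((10982/(-7853))/4525)/4 = -5 + ((10982*(-1/7853))*(1/4525))/4 = -5 + (-10982/7853*1/4525)/4 = -5 + (¼)*(-10982/35534825) = -5 - 5491/71069650 = -355353741/71069650 ≈ -5.0001)
s = -1238957208450/1051049048359 (s = (-12825 - 4608)/(-355353741/71069650 + 14794) = -17433/1051049048359/71069650 = -17433*71069650/1051049048359 = -1238957208450/1051049048359 ≈ -1.1788)
(s + 40585)/((37 + 25)² + 19988) = (-1238957208450/1051049048359 + 40585)/((37 + 25)² + 19988) = 42655586670441565/(1051049048359*(62² + 19988)) = 42655586670441565/(1051049048359*(3844 + 19988)) = (42655586670441565/1051049048359)/23832 = (42655586670441565/1051049048359)*(1/23832) = 42655586670441565/25048600920491688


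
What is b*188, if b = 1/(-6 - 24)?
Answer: -94/15 ≈ -6.2667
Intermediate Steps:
b = -1/30 (b = 1/(-30) = -1/30 ≈ -0.033333)
b*188 = -1/30*188 = -94/15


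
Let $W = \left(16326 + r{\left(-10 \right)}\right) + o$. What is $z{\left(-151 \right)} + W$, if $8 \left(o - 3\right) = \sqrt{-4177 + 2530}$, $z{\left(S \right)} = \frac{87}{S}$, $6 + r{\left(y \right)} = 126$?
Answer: $\frac{2483712}{151} + \frac{3 i \sqrt{183}}{8} \approx 16448.0 + 5.0729 i$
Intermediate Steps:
$r{\left(y \right)} = 120$ ($r{\left(y \right)} = -6 + 126 = 120$)
$o = 3 + \frac{3 i \sqrt{183}}{8}$ ($o = 3 + \frac{\sqrt{-4177 + 2530}}{8} = 3 + \frac{\sqrt{-1647}}{8} = 3 + \frac{3 i \sqrt{183}}{8} \approx 3.0 + 5.0729 i$)
$W = 16449 + \frac{3 i \sqrt{183}}{8}$ ($W = \left(16326 + 120\right) + \left(3 + \frac{3 i \sqrt{183}}{8}\right) = 16446 + \left(3 + \frac{3 i \sqrt{183}}{8}\right) = 16449 + \frac{3 i \sqrt{183}}{8} \approx 16449.0 + 5.0729 i$)
$z{\left(-151 \right)} + W = \frac{87}{-151} + \left(16449 + \frac{3 i \sqrt{183}}{8}\right) = 87 \left(- \frac{1}{151}\right) + \left(16449 + \frac{3 i \sqrt{183}}{8}\right) = - \frac{87}{151} + \left(16449 + \frac{3 i \sqrt{183}}{8}\right) = \frac{2483712}{151} + \frac{3 i \sqrt{183}}{8}$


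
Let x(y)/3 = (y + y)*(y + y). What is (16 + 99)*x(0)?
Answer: 0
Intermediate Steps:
x(y) = 12*y² (x(y) = 3*((y + y)*(y + y)) = 3*((2*y)*(2*y)) = 3*(4*y²) = 12*y²)
(16 + 99)*x(0) = (16 + 99)*(12*0²) = 115*(12*0) = 115*0 = 0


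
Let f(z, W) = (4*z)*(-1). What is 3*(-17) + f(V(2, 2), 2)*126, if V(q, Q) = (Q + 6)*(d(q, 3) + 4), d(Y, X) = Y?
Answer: -24243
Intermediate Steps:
V(q, Q) = (4 + q)*(6 + Q) (V(q, Q) = (Q + 6)*(q + 4) = (6 + Q)*(4 + q) = (4 + q)*(6 + Q))
f(z, W) = -4*z
3*(-17) + f(V(2, 2), 2)*126 = 3*(-17) - 4*(24 + 4*2 + 6*2 + 2*2)*126 = -51 - 4*(24 + 8 + 12 + 4)*126 = -51 - 4*48*126 = -51 - 192*126 = -51 - 24192 = -24243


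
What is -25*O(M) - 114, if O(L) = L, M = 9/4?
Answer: -681/4 ≈ -170.25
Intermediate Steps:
M = 9/4 (M = 9*(¼) = 9/4 ≈ 2.2500)
-25*O(M) - 114 = -25*9/4 - 114 = -225/4 - 114 = -681/4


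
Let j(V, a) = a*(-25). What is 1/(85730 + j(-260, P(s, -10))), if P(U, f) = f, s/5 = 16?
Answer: 1/85980 ≈ 1.1631e-5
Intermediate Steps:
s = 80 (s = 5*16 = 80)
j(V, a) = -25*a
1/(85730 + j(-260, P(s, -10))) = 1/(85730 - 25*(-10)) = 1/(85730 + 250) = 1/85980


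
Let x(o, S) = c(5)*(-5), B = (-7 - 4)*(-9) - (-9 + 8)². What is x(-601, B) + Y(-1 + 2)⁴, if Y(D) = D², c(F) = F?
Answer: -24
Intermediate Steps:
B = 98 (B = -11*(-9) - 1*(-1)² = 99 - 1*1 = 99 - 1 = 98)
x(o, S) = -25 (x(o, S) = 5*(-5) = -25)
x(-601, B) + Y(-1 + 2)⁴ = -25 + ((-1 + 2)²)⁴ = -25 + (1²)⁴ = -25 + 1⁴ = -25 + 1 = -24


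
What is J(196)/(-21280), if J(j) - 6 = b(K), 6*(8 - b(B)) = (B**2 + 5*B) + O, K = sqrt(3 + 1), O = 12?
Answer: -29/63840 ≈ -0.00045426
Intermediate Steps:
K = 2 (K = sqrt(4) = 2)
b(B) = 6 - 5*B/6 - B**2/6 (b(B) = 8 - ((B**2 + 5*B) + 12)/6 = 8 - (12 + B**2 + 5*B)/6 = 8 + (-2 - 5*B/6 - B**2/6) = 6 - 5*B/6 - B**2/6)
J(j) = 29/3 (J(j) = 6 + (6 - 5/6*2 - 1/6*2**2) = 6 + (6 - 5/3 - 1/6*4) = 6 + (6 - 5/3 - 2/3) = 6 + 11/3 = 29/3)
J(196)/(-21280) = (29/3)/(-21280) = (29/3)*(-1/21280) = -29/63840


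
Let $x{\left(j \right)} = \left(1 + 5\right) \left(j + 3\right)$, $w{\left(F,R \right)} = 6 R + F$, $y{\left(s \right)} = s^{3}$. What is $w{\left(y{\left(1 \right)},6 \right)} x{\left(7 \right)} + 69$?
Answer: $2289$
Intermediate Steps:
$w{\left(F,R \right)} = F + 6 R$
$x{\left(j \right)} = 18 + 6 j$ ($x{\left(j \right)} = 6 \left(3 + j\right) = 18 + 6 j$)
$w{\left(y{\left(1 \right)},6 \right)} x{\left(7 \right)} + 69 = \left(1^{3} + 6 \cdot 6\right) \left(18 + 6 \cdot 7\right) + 69 = \left(1 + 36\right) \left(18 + 42\right) + 69 = 37 \cdot 60 + 69 = 2220 + 69 = 2289$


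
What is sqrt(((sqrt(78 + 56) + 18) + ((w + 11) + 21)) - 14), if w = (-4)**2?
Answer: sqrt(52 + sqrt(134)) ≈ 7.9734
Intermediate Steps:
w = 16
sqrt(((sqrt(78 + 56) + 18) + ((w + 11) + 21)) - 14) = sqrt(((sqrt(78 + 56) + 18) + ((16 + 11) + 21)) - 14) = sqrt(((sqrt(134) + 18) + (27 + 21)) - 14) = sqrt(((18 + sqrt(134)) + 48) - 14) = sqrt((66 + sqrt(134)) - 14) = sqrt(52 + sqrt(134))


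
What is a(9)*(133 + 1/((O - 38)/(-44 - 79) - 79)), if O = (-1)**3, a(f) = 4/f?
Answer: 858034/14517 ≈ 59.105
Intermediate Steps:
O = -1
a(9)*(133 + 1/((O - 38)/(-44 - 79) - 79)) = (4/9)*(133 + 1/((-1 - 38)/(-44 - 79) - 79)) = (4*(1/9))*(133 + 1/(-39/(-123) - 79)) = 4*(133 + 1/(-39*(-1/123) - 79))/9 = 4*(133 + 1/(13/41 - 79))/9 = 4*(133 + 1/(-3226/41))/9 = 4*(133 - 41/3226)/9 = (4/9)*(429017/3226) = 858034/14517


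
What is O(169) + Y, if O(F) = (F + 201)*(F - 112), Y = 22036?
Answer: 43126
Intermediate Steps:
O(F) = (-112 + F)*(201 + F) (O(F) = (201 + F)*(-112 + F) = (-112 + F)*(201 + F))
O(169) + Y = (-22512 + 169² + 89*169) + 22036 = (-22512 + 28561 + 15041) + 22036 = 21090 + 22036 = 43126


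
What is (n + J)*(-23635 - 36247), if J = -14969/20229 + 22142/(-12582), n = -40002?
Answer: 101619718200863704/42420213 ≈ 2.3955e+9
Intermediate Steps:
J = -106041746/42420213 (J = -14969*1/20229 + 22142*(-1/12582) = -14969/20229 - 11071/6291 = -106041746/42420213 ≈ -2.4998)
(n + J)*(-23635 - 36247) = (-40002 - 106041746/42420213)*(-23635 - 36247) = -1696999402172/42420213*(-59882) = 101619718200863704/42420213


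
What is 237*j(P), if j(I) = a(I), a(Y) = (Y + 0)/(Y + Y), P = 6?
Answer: 237/2 ≈ 118.50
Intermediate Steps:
a(Y) = ½ (a(Y) = Y/((2*Y)) = Y*(1/(2*Y)) = ½)
j(I) = ½
237*j(P) = 237*(½) = 237/2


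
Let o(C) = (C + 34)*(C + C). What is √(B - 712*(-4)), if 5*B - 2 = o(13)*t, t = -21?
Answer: 2*I*√571 ≈ 47.791*I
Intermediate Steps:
o(C) = 2*C*(34 + C) (o(C) = (34 + C)*(2*C) = 2*C*(34 + C))
B = -5132 (B = ⅖ + ((2*13*(34 + 13))*(-21))/5 = ⅖ + ((2*13*47)*(-21))/5 = ⅖ + (1222*(-21))/5 = ⅖ + (⅕)*(-25662) = ⅖ - 25662/5 = -5132)
√(B - 712*(-4)) = √(-5132 - 712*(-4)) = √(-5132 + 2848) = √(-2284) = 2*I*√571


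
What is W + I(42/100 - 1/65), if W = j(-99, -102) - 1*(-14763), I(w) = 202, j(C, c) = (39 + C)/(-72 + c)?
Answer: 433995/29 ≈ 14965.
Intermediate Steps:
j(C, c) = (39 + C)/(-72 + c)
W = 428137/29 (W = (39 - 99)/(-72 - 102) - 1*(-14763) = -60/(-174) + 14763 = -1/174*(-60) + 14763 = 10/29 + 14763 = 428137/29 ≈ 14763.)
W + I(42/100 - 1/65) = 428137/29 + 202 = 433995/29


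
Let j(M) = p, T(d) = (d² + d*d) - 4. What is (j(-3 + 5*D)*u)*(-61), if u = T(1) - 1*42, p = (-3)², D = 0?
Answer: 24156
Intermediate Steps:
p = 9
T(d) = -4 + 2*d² (T(d) = (d² + d²) - 4 = 2*d² - 4 = -4 + 2*d²)
u = -44 (u = (-4 + 2*1²) - 1*42 = (-4 + 2*1) - 42 = (-4 + 2) - 42 = -2 - 42 = -44)
j(M) = 9
(j(-3 + 5*D)*u)*(-61) = (9*(-44))*(-61) = -396*(-61) = 24156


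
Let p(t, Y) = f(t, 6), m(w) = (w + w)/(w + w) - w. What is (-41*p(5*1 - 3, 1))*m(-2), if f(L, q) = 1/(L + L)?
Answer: -123/4 ≈ -30.750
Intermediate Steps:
m(w) = 1 - w (m(w) = (2*w)/((2*w)) - w = (2*w)*(1/(2*w)) - w = 1 - w)
f(L, q) = 1/(2*L)
p(t, Y) = 1/(2*t)
(-41*p(5*1 - 3, 1))*m(-2) = (-41/(2*(5*1 - 3)))*(1 - 1*(-2)) = (-41/(2*(5 - 3)))*(1 + 2) = -41/(2*2)*3 = -41*¼*3 = -41/4*3 = -123/4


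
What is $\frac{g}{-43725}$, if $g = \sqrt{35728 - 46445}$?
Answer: $- \frac{i \sqrt{10717}}{43725} \approx - 0.0023676 i$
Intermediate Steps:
$g = i \sqrt{10717}$ ($g = \sqrt{-10717} = i \sqrt{10717} \approx 103.52 i$)
$\frac{g}{-43725} = \frac{i \sqrt{10717}}{-43725} = i \sqrt{10717} \left(- \frac{1}{43725}\right) = - \frac{i \sqrt{10717}}{43725}$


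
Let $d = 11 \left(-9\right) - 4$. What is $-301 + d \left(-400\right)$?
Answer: $40899$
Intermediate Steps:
$d = -103$ ($d = -99 - 4 = -103$)
$-301 + d \left(-400\right) = -301 - -41200 = -301 + 41200 = 40899$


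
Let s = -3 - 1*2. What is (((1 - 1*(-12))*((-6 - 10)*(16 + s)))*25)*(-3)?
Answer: 171600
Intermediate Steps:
s = -5 (s = -3 - 2 = -5)
(((1 - 1*(-12))*((-6 - 10)*(16 + s)))*25)*(-3) = (((1 - 1*(-12))*((-6 - 10)*(16 - 5)))*25)*(-3) = (((1 + 12)*(-16*11))*25)*(-3) = ((13*(-176))*25)*(-3) = -2288*25*(-3) = -57200*(-3) = 171600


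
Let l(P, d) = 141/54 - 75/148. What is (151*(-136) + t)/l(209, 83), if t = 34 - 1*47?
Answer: -27371268/2803 ≈ -9765.0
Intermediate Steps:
t = -13 (t = 34 - 47 = -13)
l(P, d) = 2803/1332 (l(P, d) = 141*(1/54) - 75*1/148 = 47/18 - 75/148 = 2803/1332)
(151*(-136) + t)/l(209, 83) = (151*(-136) - 13)/(2803/1332) = (-20536 - 13)*(1332/2803) = -20549*1332/2803 = -27371268/2803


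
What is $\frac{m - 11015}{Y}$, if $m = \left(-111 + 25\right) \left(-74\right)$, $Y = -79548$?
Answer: $\frac{4651}{79548} \approx 0.058468$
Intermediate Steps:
$m = 6364$ ($m = \left(-86\right) \left(-74\right) = 6364$)
$\frac{m - 11015}{Y} = \frac{6364 - 11015}{-79548} = \left(-4651\right) \left(- \frac{1}{79548}\right) = \frac{4651}{79548}$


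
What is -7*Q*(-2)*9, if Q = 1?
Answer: 126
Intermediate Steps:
-7*Q*(-2)*9 = -7*(-2)*9 = 14*9 = 126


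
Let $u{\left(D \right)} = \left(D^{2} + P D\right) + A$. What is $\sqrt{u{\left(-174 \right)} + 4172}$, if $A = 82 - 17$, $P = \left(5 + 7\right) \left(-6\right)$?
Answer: $\sqrt{47041} \approx 216.89$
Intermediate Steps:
$P = -72$ ($P = 12 \left(-6\right) = -72$)
$A = 65$
$u{\left(D \right)} = 65 + D^{2} - 72 D$ ($u{\left(D \right)} = \left(D^{2} - 72 D\right) + 65 = 65 + D^{2} - 72 D$)
$\sqrt{u{\left(-174 \right)} + 4172} = \sqrt{\left(65 + \left(-174\right)^{2} - -12528\right) + 4172} = \sqrt{\left(65 + 30276 + 12528\right) + 4172} = \sqrt{42869 + 4172} = \sqrt{47041}$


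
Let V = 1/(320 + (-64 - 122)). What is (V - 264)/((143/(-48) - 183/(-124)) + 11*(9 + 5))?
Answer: -5263800/3040661 ≈ -1.7311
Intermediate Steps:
V = 1/134 (V = 1/(320 - 186) = 1/134 ≈ 0.0074627)
(V - 264)/((143/(-48) - 183/(-124)) + 11*(9 + 5)) = (1/134 - 264)/((143/(-48) - 183/(-124)) + 11*(9 + 5)) = -35375/(134*((143*(-1/48) - 183*(-1/124)) + 11*14)) = -35375/(134*((-143/48 + 183/124) + 154)) = -35375/(134*(-2237/1488 + 154)) = -35375/(134*226915/1488) = -35375/134*1488/226915 = -5263800/3040661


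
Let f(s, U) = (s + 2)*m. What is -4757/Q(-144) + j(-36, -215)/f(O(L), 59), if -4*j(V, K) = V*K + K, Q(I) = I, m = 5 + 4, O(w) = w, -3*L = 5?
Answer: -85543/144 ≈ -594.05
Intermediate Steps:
L = -5/3 (L = -⅓*5 = -5/3 ≈ -1.6667)
m = 9
f(s, U) = 18 + 9*s (f(s, U) = (s + 2)*9 = (2 + s)*9 = 18 + 9*s)
j(V, K) = -K/4 - K*V/4 (j(V, K) = -(V*K + K)/4 = -(K*V + K)/4 = -(K + K*V)/4 = -K/4 - K*V/4)
-4757/Q(-144) + j(-36, -215)/f(O(L), 59) = -4757/(-144) + (-¼*(-215)*(1 - 36))/(18 + 9*(-5/3)) = -4757*(-1/144) + (-¼*(-215)*(-35))/(18 - 15) = 4757/144 - 7525/4/3 = 4757/144 - 7525/4*⅓ = 4757/144 - 7525/12 = -85543/144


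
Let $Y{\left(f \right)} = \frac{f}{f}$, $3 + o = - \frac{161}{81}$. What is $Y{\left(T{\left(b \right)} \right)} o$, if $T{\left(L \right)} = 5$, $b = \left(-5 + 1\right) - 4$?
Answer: $- \frac{404}{81} \approx -4.9877$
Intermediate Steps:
$b = -8$ ($b = -4 - 4 = -8$)
$o = - \frac{404}{81}$ ($o = -3 - \frac{161}{81} = - \frac{404}{81} \approx -4.9877$)
$Y{\left(f \right)} = 1$
$Y{\left(T{\left(b \right)} \right)} o = 1 \left(- \frac{404}{81}\right) = - \frac{404}{81}$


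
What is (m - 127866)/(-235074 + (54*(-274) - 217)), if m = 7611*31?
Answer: -108075/250087 ≈ -0.43215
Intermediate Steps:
m = 235941
(m - 127866)/(-235074 + (54*(-274) - 217)) = (235941 - 127866)/(-235074 + (54*(-274) - 217)) = 108075/(-235074 + (-14796 - 217)) = 108075/(-235074 - 15013) = 108075/(-250087) = 108075*(-1/250087) = -108075/250087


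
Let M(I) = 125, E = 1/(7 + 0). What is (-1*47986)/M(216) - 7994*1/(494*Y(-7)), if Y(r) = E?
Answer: -15349917/30875 ≈ -497.16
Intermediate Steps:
E = 1/7 ≈ 0.14286
Y(r) = 1/7
(-1*47986)/M(216) - 7994*1/(494*Y(-7)) = -1*47986/125 - 7994/(494*(1/7)) = -47986*1/125 - 7994/494/7 = -47986/125 - 7994*7/494 = -47986/125 - 27979/247 = -15349917/30875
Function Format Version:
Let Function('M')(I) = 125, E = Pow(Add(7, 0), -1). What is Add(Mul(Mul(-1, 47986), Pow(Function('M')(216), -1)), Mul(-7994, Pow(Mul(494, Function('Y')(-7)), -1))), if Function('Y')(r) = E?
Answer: Rational(-15349917, 30875) ≈ -497.16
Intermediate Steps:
E = Rational(1, 7) (E = Pow(7, -1) = Rational(1, 7) ≈ 0.14286)
Function('Y')(r) = Rational(1, 7)
Add(Mul(Mul(-1, 47986), Pow(Function('M')(216), -1)), Mul(-7994, Pow(Mul(494, Function('Y')(-7)), -1))) = Add(Mul(Mul(-1, 47986), Pow(125, -1)), Mul(-7994, Pow(Mul(494, Rational(1, 7)), -1))) = Add(Mul(-47986, Rational(1, 125)), Mul(-7994, Pow(Rational(494, 7), -1))) = Add(Rational(-47986, 125), Mul(-7994, Rational(7, 494))) = Add(Rational(-47986, 125), Rational(-27979, 247)) = Rational(-15349917, 30875)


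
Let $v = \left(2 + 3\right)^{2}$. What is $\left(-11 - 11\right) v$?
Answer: $-550$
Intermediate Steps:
$v = 25$ ($v = 5^{2} = 25$)
$\left(-11 - 11\right) v = \left(-11 - 11\right) 25 = \left(-22\right) 25 = -550$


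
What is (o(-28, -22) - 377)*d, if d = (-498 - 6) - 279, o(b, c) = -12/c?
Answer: 3242403/11 ≈ 2.9476e+5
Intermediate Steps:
d = -783 (d = -504 - 279 = -783)
(o(-28, -22) - 377)*d = (-12/(-22) - 377)*(-783) = (-12*(-1/22) - 377)*(-783) = (6/11 - 377)*(-783) = -4141/11*(-783) = 3242403/11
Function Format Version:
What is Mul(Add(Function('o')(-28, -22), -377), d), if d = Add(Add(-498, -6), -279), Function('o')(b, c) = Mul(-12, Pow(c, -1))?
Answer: Rational(3242403, 11) ≈ 2.9476e+5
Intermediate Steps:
d = -783 (d = Add(-504, -279) = -783)
Mul(Add(Function('o')(-28, -22), -377), d) = Mul(Add(Mul(-12, Pow(-22, -1)), -377), -783) = Mul(Add(Mul(-12, Rational(-1, 22)), -377), -783) = Mul(Add(Rational(6, 11), -377), -783) = Mul(Rational(-4141, 11), -783) = Rational(3242403, 11)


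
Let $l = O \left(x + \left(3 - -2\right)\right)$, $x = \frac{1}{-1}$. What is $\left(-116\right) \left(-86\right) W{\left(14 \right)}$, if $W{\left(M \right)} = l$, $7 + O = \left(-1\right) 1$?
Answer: $-319232$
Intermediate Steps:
$O = -8$ ($O = -7 - 1 = -8$)
$x = -1$
$l = -32$ ($l = - 8 \left(-1 + \left(3 - -2\right)\right) = - 8 \left(-1 + \left(3 + 2\right)\right) = - 8 \left(-1 + 5\right) = \left(-8\right) 4 = -32$)
$W{\left(M \right)} = -32$
$\left(-116\right) \left(-86\right) W{\left(14 \right)} = \left(-116\right) \left(-86\right) \left(-32\right) = 9976 \left(-32\right) = -319232$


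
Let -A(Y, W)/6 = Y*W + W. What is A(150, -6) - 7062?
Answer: -1626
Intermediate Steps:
A(Y, W) = -6*W - 6*W*Y (A(Y, W) = -6*(Y*W + W) = -6*(W*Y + W) = -6*(W + W*Y) = -6*W - 6*W*Y)
A(150, -6) - 7062 = -6*(-6)*(1 + 150) - 7062 = -6*(-6)*151 - 7062 = 5436 - 7062 = -1626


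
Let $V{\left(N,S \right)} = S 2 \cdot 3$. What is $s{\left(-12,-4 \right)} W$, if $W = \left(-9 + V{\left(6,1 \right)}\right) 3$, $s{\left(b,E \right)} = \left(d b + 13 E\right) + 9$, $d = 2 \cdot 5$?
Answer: $1467$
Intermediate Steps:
$d = 10$
$V{\left(N,S \right)} = 6 S$ ($V{\left(N,S \right)} = 2 S 3 = 6 S$)
$s{\left(b,E \right)} = 9 + 10 b + 13 E$ ($s{\left(b,E \right)} = \left(10 b + 13 E\right) + 9 = 9 + 10 b + 13 E$)
$W = -9$ ($W = \left(-9 + 6 \cdot 1\right) 3 = \left(-9 + 6\right) 3 = \left(-3\right) 3 = -9$)
$s{\left(-12,-4 \right)} W = \left(9 + 10 \left(-12\right) + 13 \left(-4\right)\right) \left(-9\right) = \left(9 - 120 - 52\right) \left(-9\right) = \left(-163\right) \left(-9\right) = 1467$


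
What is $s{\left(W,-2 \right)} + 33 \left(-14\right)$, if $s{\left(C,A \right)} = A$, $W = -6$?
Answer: $-464$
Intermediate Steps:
$s{\left(W,-2 \right)} + 33 \left(-14\right) = -2 + 33 \left(-14\right) = -2 - 462 = -464$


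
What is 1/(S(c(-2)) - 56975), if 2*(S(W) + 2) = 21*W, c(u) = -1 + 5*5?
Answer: -1/56725 ≈ -1.7629e-5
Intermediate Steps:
c(u) = 24 (c(u) = -1 + 25 = 24)
S(W) = -2 + 21*W/2 (S(W) = -2 + (21*W)/2 = -2 + 21*W/2)
1/(S(c(-2)) - 56975) = 1/((-2 + (21/2)*24) - 56975) = 1/((-2 + 252) - 56975) = 1/(250 - 56975) = 1/(-56725) = -1/56725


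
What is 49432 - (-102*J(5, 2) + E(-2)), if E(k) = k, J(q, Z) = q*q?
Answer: 51984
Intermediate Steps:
J(q, Z) = q²
49432 - (-102*J(5, 2) + E(-2)) = 49432 - (-102*5² - 2) = 49432 - (-102*25 - 2) = 49432 - (-2550 - 2) = 49432 - 1*(-2552) = 49432 + 2552 = 51984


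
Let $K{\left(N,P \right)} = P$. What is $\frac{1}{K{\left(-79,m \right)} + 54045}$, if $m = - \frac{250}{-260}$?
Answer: $\frac{26}{1405195} \approx 1.8503 \cdot 10^{-5}$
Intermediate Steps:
$m = \frac{25}{26}$ ($m = \left(-250\right) \left(- \frac{1}{260}\right) = \frac{25}{26} \approx 0.96154$)
$\frac{1}{K{\left(-79,m \right)} + 54045} = \frac{1}{\frac{25}{26} + 54045} = \frac{1}{\frac{1405195}{26}} = \frac{26}{1405195}$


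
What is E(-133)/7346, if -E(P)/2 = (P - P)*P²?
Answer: 0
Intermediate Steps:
E(P) = 0 (E(P) = -2*(P - P)*P² = -0*P² = -2*0 = 0)
E(-133)/7346 = 0/7346 = 0*(1/7346) = 0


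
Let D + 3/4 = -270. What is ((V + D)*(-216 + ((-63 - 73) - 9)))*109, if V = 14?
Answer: 40411423/4 ≈ 1.0103e+7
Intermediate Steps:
D = -1083/4 (D = -¾ - 270 = -1083/4 ≈ -270.75)
((V + D)*(-216 + ((-63 - 73) - 9)))*109 = ((14 - 1083/4)*(-216 + ((-63 - 73) - 9)))*109 = -1027*(-216 + (-136 - 9))/4*109 = -1027*(-216 - 145)/4*109 = -1027/4*(-361)*109 = (370747/4)*109 = 40411423/4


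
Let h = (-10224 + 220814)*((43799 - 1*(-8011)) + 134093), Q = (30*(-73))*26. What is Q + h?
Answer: 39149255830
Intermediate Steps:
Q = -56940 (Q = -2190*26 = -56940)
h = 39149312770 (h = 210590*((43799 + 8011) + 134093) = 210590*(51810 + 134093) = 210590*185903 = 39149312770)
Q + h = -56940 + 39149312770 = 39149255830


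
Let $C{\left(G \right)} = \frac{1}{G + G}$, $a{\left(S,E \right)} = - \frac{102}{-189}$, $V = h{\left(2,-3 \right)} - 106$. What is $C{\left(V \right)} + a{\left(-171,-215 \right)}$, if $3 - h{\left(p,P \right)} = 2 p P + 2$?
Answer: $\frac{2087}{3906} \approx 0.53431$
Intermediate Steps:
$h{\left(p,P \right)} = 1 - 2 P p$ ($h{\left(p,P \right)} = 3 - \left(2 p P + 2\right) = 3 - \left(2 P p + 2\right) = 3 - \left(2 + 2 P p\right) = 1 - 2 P p$)
$V = -93$ ($V = \left(1 - \left(-6\right) 2\right) - 106 = \left(1 + 12\right) - 106 = 13 - 106 = -93$)
$a{\left(S,E \right)} = \frac{34}{63}$ ($a{\left(S,E \right)} = \left(-102\right) \left(- \frac{1}{189}\right) = \frac{34}{63}$)
$C{\left(G \right)} = \frac{1}{2 G}$
$C{\left(V \right)} + a{\left(-171,-215 \right)} = \frac{1}{2 \left(-93\right)} + \frac{34}{63} = \frac{1}{2} \left(- \frac{1}{93}\right) + \frac{34}{63} = - \frac{1}{186} + \frac{34}{63} = \frac{2087}{3906}$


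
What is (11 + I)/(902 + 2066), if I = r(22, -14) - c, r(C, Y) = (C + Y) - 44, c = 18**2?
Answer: -349/2968 ≈ -0.11759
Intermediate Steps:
c = 324
r(C, Y) = -44 + C + Y
I = -360 (I = (-44 + 22 - 14) - 1*324 = -36 - 324 = -360)
(11 + I)/(902 + 2066) = (11 - 360)/(902 + 2066) = -349/2968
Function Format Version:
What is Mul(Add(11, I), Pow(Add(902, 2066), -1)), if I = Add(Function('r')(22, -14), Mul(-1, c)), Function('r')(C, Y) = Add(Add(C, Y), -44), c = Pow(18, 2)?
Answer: Rational(-349, 2968) ≈ -0.11759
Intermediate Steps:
c = 324
Function('r')(C, Y) = Add(-44, C, Y)
I = -360 (I = Add(Add(-44, 22, -14), Mul(-1, 324)) = Add(-36, -324) = -360)
Mul(Add(11, I), Pow(Add(902, 2066), -1)) = Mul(Add(11, -360), Pow(Add(902, 2066), -1)) = Mul(-349, Pow(2968, -1)) = Mul(-349, Rational(1, 2968)) = Rational(-349, 2968)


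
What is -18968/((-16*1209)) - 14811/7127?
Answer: -18914881/17233086 ≈ -1.0976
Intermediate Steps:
-18968/((-16*1209)) - 14811/7127 = -18968/(-19344) - 14811*1/7127 = -18968*(-1/19344) - 14811/7127 = 2371/2418 - 14811/7127 = -18914881/17233086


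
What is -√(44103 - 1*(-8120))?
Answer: -√52223 ≈ -228.52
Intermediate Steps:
-√(44103 - 1*(-8120)) = -√(44103 + 8120) = -√52223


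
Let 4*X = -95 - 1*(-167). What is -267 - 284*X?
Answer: -5379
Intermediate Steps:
X = 18 (X = (-95 - 1*(-167))/4 = (-95 + 167)/4 = (1/4)*72 = 18)
-267 - 284*X = -267 - 284*18 = -267 - 5112 = -5379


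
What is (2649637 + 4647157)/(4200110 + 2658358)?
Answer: 3648397/3429234 ≈ 1.0639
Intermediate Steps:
(2649637 + 4647157)/(4200110 + 2658358) = 7296794/6858468 = 7296794*(1/6858468) = 3648397/3429234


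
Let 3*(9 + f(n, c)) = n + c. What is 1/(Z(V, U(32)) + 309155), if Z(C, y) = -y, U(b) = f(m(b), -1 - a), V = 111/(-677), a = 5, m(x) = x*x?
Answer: 3/926474 ≈ 3.2381e-6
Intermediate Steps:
m(x) = x**2
V = -111/677 (V = 111*(-1/677) = -111/677 ≈ -0.16396)
f(n, c) = -9 + c/3 + n/3 (f(n, c) = -9 + (n + c)/3 = -9 + (c + n)/3 = -9 + (c/3 + n/3) = -9 + c/3 + n/3)
U(b) = -11 + b**2/3 (U(b) = -9 + (-1 - 1*5)/3 + b**2/3 = -9 + (-1 - 5)/3 + b**2/3 = -9 + (1/3)*(-6) + b**2/3 = -9 - 2 + b**2/3 = -11 + b**2/3)
1/(Z(V, U(32)) + 309155) = 1/(-(-11 + (1/3)*32**2) + 309155) = 1/(-(-11 + (1/3)*1024) + 309155) = 1/(-(-11 + 1024/3) + 309155) = 1/(-1*991/3 + 309155) = 1/(-991/3 + 309155) = 1/(926474/3) = 3/926474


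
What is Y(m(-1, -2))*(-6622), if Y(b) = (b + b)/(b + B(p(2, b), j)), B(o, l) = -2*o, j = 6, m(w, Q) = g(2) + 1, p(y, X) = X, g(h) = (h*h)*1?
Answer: 13244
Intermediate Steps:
g(h) = h**2 (g(h) = h**2*1 = h**2)
m(w, Q) = 5 (m(w, Q) = 2**2 + 1 = 4 + 1 = 5)
Y(b) = -2 (Y(b) = (b + b)/(b - 2*b) = (2*b)/((-b)) = (2*b)*(-1/b) = -2)
Y(m(-1, -2))*(-6622) = -2*(-6622) = 13244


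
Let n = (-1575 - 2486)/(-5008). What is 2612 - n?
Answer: 13076835/5008 ≈ 2611.2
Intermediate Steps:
n = 4061/5008 (n = -4061*(-1/5008) = 4061/5008 ≈ 0.81090)
2612 - n = 2612 - 1*4061/5008 = 2612 - 4061/5008 = 13076835/5008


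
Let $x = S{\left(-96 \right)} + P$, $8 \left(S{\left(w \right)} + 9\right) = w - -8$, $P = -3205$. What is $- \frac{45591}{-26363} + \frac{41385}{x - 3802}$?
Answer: $- \frac{770664798}{185252801} \approx -4.1601$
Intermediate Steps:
$S{\left(w \right)} = -8 + \frac{w}{8}$ ($S{\left(w \right)} = -9 + \frac{w - -8}{8} = -9 + \frac{w + 8}{8} = -9 + \frac{8 + w}{8} = -9 + \left(1 + \frac{w}{8}\right) = -8 + \frac{w}{8}$)
$x = -3225$ ($x = \left(-8 + \frac{1}{8} \left(-96\right)\right) - 3205 = \left(-8 - 12\right) - 3205 = -20 - 3205 = -3225$)
$- \frac{45591}{-26363} + \frac{41385}{x - 3802} = - \frac{45591}{-26363} + \frac{41385}{-3225 - 3802} = \left(-45591\right) \left(- \frac{1}{26363}\right) + \frac{41385}{-7027} = \frac{45591}{26363} + 41385 \left(- \frac{1}{7027}\right) = \frac{45591}{26363} - \frac{41385}{7027} = - \frac{770664798}{185252801}$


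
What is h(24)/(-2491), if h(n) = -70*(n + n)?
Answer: 3360/2491 ≈ 1.3489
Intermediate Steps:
h(n) = -140*n
h(24)/(-2491) = -140*24/(-2491) = -3360*(-1/2491) = 3360/2491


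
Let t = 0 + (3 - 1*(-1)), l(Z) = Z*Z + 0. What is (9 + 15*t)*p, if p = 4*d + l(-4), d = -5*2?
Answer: -1656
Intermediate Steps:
l(Z) = Z² (l(Z) = Z² + 0 = Z²)
t = 4 (t = 0 + (3 + 1) = 0 + 4 = 4)
d = -10
p = -24 (p = 4*(-10) + (-4)² = -40 + 16 = -24)
(9 + 15*t)*p = (9 + 15*4)*(-24) = (9 + 60)*(-24) = 69*(-24) = -1656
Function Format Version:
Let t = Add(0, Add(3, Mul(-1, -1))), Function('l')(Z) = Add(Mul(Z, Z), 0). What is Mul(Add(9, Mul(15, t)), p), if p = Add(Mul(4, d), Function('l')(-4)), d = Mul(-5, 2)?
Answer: -1656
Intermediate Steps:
Function('l')(Z) = Pow(Z, 2) (Function('l')(Z) = Add(Pow(Z, 2), 0) = Pow(Z, 2))
t = 4 (t = Add(0, Add(3, 1)) = Add(0, 4) = 4)
d = -10
p = -24 (p = Add(Mul(4, -10), Pow(-4, 2)) = Add(-40, 16) = -24)
Mul(Add(9, Mul(15, t)), p) = Mul(Add(9, Mul(15, 4)), -24) = Mul(Add(9, 60), -24) = Mul(69, -24) = -1656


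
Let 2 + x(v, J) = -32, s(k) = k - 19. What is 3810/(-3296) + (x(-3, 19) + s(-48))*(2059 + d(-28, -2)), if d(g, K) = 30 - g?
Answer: -352372321/1648 ≈ -2.1382e+5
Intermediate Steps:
s(k) = -19 + k
x(v, J) = -34 (x(v, J) = -2 - 32 = -34)
3810/(-3296) + (x(-3, 19) + s(-48))*(2059 + d(-28, -2)) = 3810/(-3296) + (-34 + (-19 - 48))*(2059 + (30 - 1*(-28))) = 3810*(-1/3296) + (-34 - 67)*(2059 + (30 + 28)) = -1905/1648 - 101*(2059 + 58) = -1905/1648 - 101*2117 = -1905/1648 - 213817 = -352372321/1648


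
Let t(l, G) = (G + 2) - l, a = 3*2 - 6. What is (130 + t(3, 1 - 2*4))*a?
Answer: 0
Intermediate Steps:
a = 0 (a = 6 - 6 = 0)
t(l, G) = 2 + G - l (t(l, G) = (2 + G) - l = 2 + G - l)
(130 + t(3, 1 - 2*4))*a = (130 + (2 + (1 - 2*4) - 1*3))*0 = (130 + (2 + (1 - 8) - 3))*0 = (130 + (2 - 7 - 3))*0 = (130 - 8)*0 = 122*0 = 0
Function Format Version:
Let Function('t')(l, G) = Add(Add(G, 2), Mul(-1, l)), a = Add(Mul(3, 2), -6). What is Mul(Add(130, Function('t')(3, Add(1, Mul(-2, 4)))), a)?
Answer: 0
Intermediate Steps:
a = 0 (a = Add(6, -6) = 0)
Function('t')(l, G) = Add(2, G, Mul(-1, l)) (Function('t')(l, G) = Add(Add(2, G), Mul(-1, l)) = Add(2, G, Mul(-1, l)))
Mul(Add(130, Function('t')(3, Add(1, Mul(-2, 4)))), a) = Mul(Add(130, Add(2, Add(1, Mul(-2, 4)), Mul(-1, 3))), 0) = Mul(Add(130, Add(2, Add(1, -8), -3)), 0) = Mul(Add(130, Add(2, -7, -3)), 0) = Mul(Add(130, -8), 0) = Mul(122, 0) = 0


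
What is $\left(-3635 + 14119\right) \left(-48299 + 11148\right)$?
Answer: $-389491084$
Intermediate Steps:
$\left(-3635 + 14119\right) \left(-48299 + 11148\right) = 10484 \left(-37151\right) = -389491084$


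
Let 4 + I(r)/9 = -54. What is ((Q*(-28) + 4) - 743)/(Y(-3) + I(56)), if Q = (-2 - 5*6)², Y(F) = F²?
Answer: 29411/513 ≈ 57.331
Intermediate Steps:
I(r) = -522 (I(r) = -36 + 9*(-54) = -36 - 486 = -522)
Q = 1024 (Q = (-2 - 30)² = (-32)² = 1024)
((Q*(-28) + 4) - 743)/(Y(-3) + I(56)) = ((1024*(-28) + 4) - 743)/((-3)² - 522) = ((-28672 + 4) - 743)/(9 - 522) = (-28668 - 743)/(-513) = -29411*(-1/513) = 29411/513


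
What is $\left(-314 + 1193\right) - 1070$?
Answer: $-191$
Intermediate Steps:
$\left(-314 + 1193\right) - 1070 = 879 - 1070 = -191$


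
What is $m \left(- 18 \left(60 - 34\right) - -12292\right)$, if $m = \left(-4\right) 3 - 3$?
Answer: $-177360$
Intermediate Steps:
$m = -15$ ($m = -12 - 3 = -15$)
$m \left(- 18 \left(60 - 34\right) - -12292\right) = - 15 \left(- 18 \left(60 - 34\right) - -12292\right) = - 15 \left(\left(-18\right) 26 + 12292\right) = - 15 \left(-468 + 12292\right) = \left(-15\right) 11824 = -177360$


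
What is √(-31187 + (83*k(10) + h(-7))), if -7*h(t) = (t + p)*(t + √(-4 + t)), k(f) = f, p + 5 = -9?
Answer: √(-30378 + 3*I*√11) ≈ 0.029 + 174.29*I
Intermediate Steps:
p = -14 (p = -5 - 9 = -14)
h(t) = -(-14 + t)*(t + √(-4 + t))/7 (h(t) = -(t - 14)*(t + √(-4 + t))/7 = -(-14 + t)*(t + √(-4 + t))/7)
√(-31187 + (83*k(10) + h(-7))) = √(-31187 + (83*10 + (2*(-7) + 2*√(-4 - 7) - ⅐*(-7)² - ⅐*(-7)*√(-4 - 7)))) = √(-31187 + (830 + (-14 + 2*√(-11) - ⅐*49 - ⅐*(-7)*√(-11)))) = √(-31187 + (830 + (-14 + 2*(I*√11) - 7 - ⅐*(-7)*I*√11))) = √(-31187 + (830 + (-14 + 2*I*√11 - 7 + I*√11))) = √(-31187 + (830 + (-21 + 3*I*√11))) = √(-31187 + (809 + 3*I*√11)) = √(-30378 + 3*I*√11)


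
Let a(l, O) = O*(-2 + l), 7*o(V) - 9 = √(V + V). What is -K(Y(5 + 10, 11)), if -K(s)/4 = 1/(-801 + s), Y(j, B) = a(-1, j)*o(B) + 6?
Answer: -5572/1186545 + 14*√22/395515 ≈ -0.0045300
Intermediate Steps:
o(V) = 9/7 + √2*√V/7 (o(V) = 9/7 + √(V + V)/7 = 9/7 + √(2*V)/7 = 9/7 + (√2*√V)/7 = 9/7 + √2*√V/7)
Y(j, B) = 6 - 3*j*(9/7 + √2*√B/7) (Y(j, B) = (j*(-2 - 1))*(9/7 + √2*√B/7) + 6 = (j*(-3))*(9/7 + √2*√B/7) + 6 = (-3*j)*(9/7 + √2*√B/7) + 6 = -3*j*(9/7 + √2*√B/7) + 6 = 6 - 3*j*(9/7 + √2*√B/7))
K(s) = -4/(-801 + s)
-K(Y(5 + 10, 11)) = -(-4)/(-801 + (6 - 3*(5 + 10)*(9 + √2*√11)/7)) = -(-4)/(-801 + (6 - 3/7*15*(9 + √22))) = -(-4)/(-801 + (6 + (-405/7 - 45*√22/7))) = -(-4)/(-801 + (-363/7 - 45*√22/7)) = -(-4)/(-5970/7 - 45*√22/7) = 4/(-5970/7 - 45*√22/7)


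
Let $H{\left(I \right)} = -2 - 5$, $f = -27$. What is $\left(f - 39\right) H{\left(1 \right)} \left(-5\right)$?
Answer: $-2310$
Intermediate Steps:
$H{\left(I \right)} = -7$ ($H{\left(I \right)} = -2 - 5 = -7$)
$\left(f - 39\right) H{\left(1 \right)} \left(-5\right) = \left(-27 - 39\right) \left(-7\right) \left(-5\right) = \left(-66\right) \left(-7\right) \left(-5\right) = 462 \left(-5\right) = -2310$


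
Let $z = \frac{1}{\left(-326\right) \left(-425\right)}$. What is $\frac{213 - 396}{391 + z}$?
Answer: $- \frac{25354650}{54173051} \approx -0.46803$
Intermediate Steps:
$z = \frac{1}{138550}$ ($z = \left(- \frac{1}{326}\right) \left(- \frac{1}{425}\right) = \frac{1}{138550} \approx 7.2176 \cdot 10^{-6}$)
$\frac{213 - 396}{391 + z} = \frac{213 - 396}{391 + \frac{1}{138550}} = - \frac{183}{\frac{54173051}{138550}} = \left(-183\right) \frac{138550}{54173051} = - \frac{25354650}{54173051}$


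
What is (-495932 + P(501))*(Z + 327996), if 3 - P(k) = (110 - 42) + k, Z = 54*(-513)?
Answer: -149095370412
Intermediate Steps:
Z = -27702
P(k) = -65 - k (P(k) = 3 - ((110 - 42) + k) = 3 - (68 + k) = 3 + (-68 - k) = -65 - k)
(-495932 + P(501))*(Z + 327996) = (-495932 + (-65 - 1*501))*(-27702 + 327996) = (-495932 + (-65 - 501))*300294 = (-495932 - 566)*300294 = -496498*300294 = -149095370412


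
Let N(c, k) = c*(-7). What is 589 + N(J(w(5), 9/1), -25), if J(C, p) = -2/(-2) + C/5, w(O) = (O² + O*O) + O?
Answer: 505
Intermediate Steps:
w(O) = O + 2*O² (w(O) = (O² + O²) + O = 2*O² + O = O + 2*O²)
J(C, p) = 1 + C/5 (J(C, p) = -2*(-½) + C*(⅕) = 1 + C/5)
N(c, k) = -7*c
589 + N(J(w(5), 9/1), -25) = 589 - 7*(1 + (5*(1 + 2*5))/5) = 589 - 7*(1 + (5*(1 + 10))/5) = 589 - 7*(1 + (5*11)/5) = 589 - 7*(1 + (⅕)*55) = 589 - 7*(1 + 11) = 589 - 7*12 = 589 - 84 = 505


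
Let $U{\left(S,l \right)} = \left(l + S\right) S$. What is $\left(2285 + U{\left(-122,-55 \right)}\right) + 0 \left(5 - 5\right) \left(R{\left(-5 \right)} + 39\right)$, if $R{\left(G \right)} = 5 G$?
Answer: $23879$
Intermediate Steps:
$U{\left(S,l \right)} = S \left(S + l\right)$ ($U{\left(S,l \right)} = \left(S + l\right) S = S \left(S + l\right)$)
$\left(2285 + U{\left(-122,-55 \right)}\right) + 0 \left(5 - 5\right) \left(R{\left(-5 \right)} + 39\right) = \left(2285 - 122 \left(-122 - 55\right)\right) + 0 \left(5 - 5\right) \left(5 \left(-5\right) + 39\right) = \left(2285 - -21594\right) + 0 \cdot 0 \left(-25 + 39\right) = \left(2285 + 21594\right) + 0 \cdot 14 = 23879 + 0 = 23879$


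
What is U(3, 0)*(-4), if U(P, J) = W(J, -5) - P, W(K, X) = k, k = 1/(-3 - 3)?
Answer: 38/3 ≈ 12.667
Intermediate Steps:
k = -⅙ (k = 1/(-6) = -⅙ ≈ -0.16667)
W(K, X) = -⅙
U(P, J) = -⅙ - P
U(3, 0)*(-4) = (-⅙ - 1*3)*(-4) = (-⅙ - 3)*(-4) = -19/6*(-4) = 38/3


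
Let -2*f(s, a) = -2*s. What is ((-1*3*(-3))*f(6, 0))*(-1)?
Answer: -54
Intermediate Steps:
f(s, a) = s (f(s, a) = -(-1)*s = s)
((-1*3*(-3))*f(6, 0))*(-1) = ((-1*3*(-3))*6)*(-1) = (-3*(-3)*6)*(-1) = (9*6)*(-1) = 54*(-1) = -54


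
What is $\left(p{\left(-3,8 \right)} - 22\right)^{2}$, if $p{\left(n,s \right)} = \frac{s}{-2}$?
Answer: $676$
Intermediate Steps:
$p{\left(n,s \right)} = - \frac{s}{2}$ ($p{\left(n,s \right)} = s \left(- \frac{1}{2}\right) = - \frac{s}{2}$)
$\left(p{\left(-3,8 \right)} - 22\right)^{2} = \left(\left(- \frac{1}{2}\right) 8 - 22\right)^{2} = \left(-4 - 22\right)^{2} = \left(-26\right)^{2} = 676$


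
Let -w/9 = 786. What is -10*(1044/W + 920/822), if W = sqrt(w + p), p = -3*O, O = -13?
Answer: -4600/411 + 696*I*sqrt(7035)/469 ≈ -11.192 + 124.47*I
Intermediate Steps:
w = -7074 (w = -9*786 = -7074)
p = 39 (p = -3*(-13) = 39)
W = I*sqrt(7035) (W = sqrt(-7074 + 39) = sqrt(-7035) = I*sqrt(7035) ≈ 83.875*I)
-10*(1044/W + 920/822) = -10*(1044/((I*sqrt(7035))) + 920/822) = -10*(1044*(-I*sqrt(7035)/7035) + 920*(1/822)) = -10*(-348*I*sqrt(7035)/2345 + 460/411) = -10*(460/411 - 348*I*sqrt(7035)/2345) = -4600/411 + 696*I*sqrt(7035)/469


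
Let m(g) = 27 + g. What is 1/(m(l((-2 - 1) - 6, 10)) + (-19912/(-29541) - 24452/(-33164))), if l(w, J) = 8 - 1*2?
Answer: 244924431/8428180748 ≈ 0.029060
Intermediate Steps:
l(w, J) = 6 (l(w, J) = 8 - 2 = 6)
1/(m(l((-2 - 1) - 6, 10)) + (-19912/(-29541) - 24452/(-33164))) = 1/((27 + 6) + (-19912/(-29541) - 24452/(-33164))) = 1/(33 + (-19912*(-1/29541) - 24452*(-1/33164))) = 1/(33 + (19912/29541 + 6113/8291)) = 1/(33 + 345674525/244924431) = 1/(8428180748/244924431) = 244924431/8428180748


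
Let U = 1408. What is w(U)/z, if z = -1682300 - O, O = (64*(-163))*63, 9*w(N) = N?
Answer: -352/2306439 ≈ -0.00015262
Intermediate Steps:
w(N) = N/9
O = -657216 (O = -10432*63 = -657216)
z = -1025084 (z = -1682300 - 1*(-657216) = -1682300 + 657216 = -1025084)
w(U)/z = ((1/9)*1408)/(-1025084) = (1408/9)*(-1/1025084) = -352/2306439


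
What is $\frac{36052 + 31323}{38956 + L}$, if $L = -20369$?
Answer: $\frac{67375}{18587} \approx 3.6248$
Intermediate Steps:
$\frac{36052 + 31323}{38956 + L} = \frac{36052 + 31323}{38956 - 20369} = \frac{67375}{18587}$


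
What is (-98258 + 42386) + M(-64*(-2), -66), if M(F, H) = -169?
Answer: -56041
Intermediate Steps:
(-98258 + 42386) + M(-64*(-2), -66) = (-98258 + 42386) - 169 = -55872 - 169 = -56041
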